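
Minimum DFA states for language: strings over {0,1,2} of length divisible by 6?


Track length mod 6: states 0..5, accept at 0
Minimal DFA: 6 states


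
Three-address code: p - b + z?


Break into single-operator statements:
t1 = p - b
t2 = t1 + z


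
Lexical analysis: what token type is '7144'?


Pattern: digits only
Type: INTEGER_LITERAL


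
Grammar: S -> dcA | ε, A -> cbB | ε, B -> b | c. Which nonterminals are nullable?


A nonterminal is nullable iff some alternative derives ε (directly, or every symbol in it is nullable)
Nullable: {A, S}


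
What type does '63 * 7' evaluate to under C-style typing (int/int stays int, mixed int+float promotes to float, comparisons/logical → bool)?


Operand types: int * int
Rule: mixed int/float promotes to float; int/int stays int
Result type: int


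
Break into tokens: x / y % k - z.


Scan left to right, longest-match per lexeme
Tokens: ID(x), OP(/), ID(y), OP(%), ID(k), OP(-), ID(z)


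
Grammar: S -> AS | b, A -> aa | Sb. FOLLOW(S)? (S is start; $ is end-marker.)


$ ∈ FOLLOW(S). For each A -> αBβ: add FIRST(β)\{ε} to FOLLOW(B); if β nullable, add FOLLOW(A).
FOLLOW(S) = {$, b}


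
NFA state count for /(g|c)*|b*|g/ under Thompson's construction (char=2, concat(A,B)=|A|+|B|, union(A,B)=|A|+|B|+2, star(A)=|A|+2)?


Syntax tree has 4 char leaf(s), 3 union(s), 2 star(s)
chars contribute 4×2 = 8; each union adds +2; each star adds +2
Total: 8 + 6 + 4 = 18 states


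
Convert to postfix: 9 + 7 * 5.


* has higher precedence, evaluate 7*5 first
Postfix: 9 7 5 * +


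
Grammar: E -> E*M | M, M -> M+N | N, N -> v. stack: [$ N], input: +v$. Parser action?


'N' (not preceded by M+) is the handle for M -> N
Action: reduce (M -> N)


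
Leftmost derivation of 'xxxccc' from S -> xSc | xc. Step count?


Derivation: S => xSc => xxScc => xxxccc
Steps: 3


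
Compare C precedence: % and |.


'%' is multiplicative (level 10); '|' is bitwise OR (level 3)
Higher level binds tighter
'%' has higher precedence than '|'


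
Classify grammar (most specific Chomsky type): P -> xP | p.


Right-linear: every RHS is a terminal or a terminal followed by one nonterminal
Classification: Type 3 (Regular)


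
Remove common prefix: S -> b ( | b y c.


Common prefix: 'b'
Factored: S -> b S', S' -> ( | y c


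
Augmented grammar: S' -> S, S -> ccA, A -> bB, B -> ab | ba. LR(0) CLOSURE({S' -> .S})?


Start: S' -> .S
For each item with dot before a nonterminal B, add B -> .γ for every B-production
Closure: [S' -> .S, S -> .ccA]


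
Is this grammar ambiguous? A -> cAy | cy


balanced c^n…y^n: each string has a unique parse
Unambiguous


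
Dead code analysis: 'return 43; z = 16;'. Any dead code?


statement follows a return and is unreachable
Dead: 'z = 16'


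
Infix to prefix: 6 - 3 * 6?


'*' binds tighter: tree is (- 6 (* 3 6))
Prefix: - 6 * 3 6


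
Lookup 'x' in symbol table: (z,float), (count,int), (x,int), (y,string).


Lookup 'x' → type int


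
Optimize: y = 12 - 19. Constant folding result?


12 - 19 = -7 at compile time
Optimized: y = -7


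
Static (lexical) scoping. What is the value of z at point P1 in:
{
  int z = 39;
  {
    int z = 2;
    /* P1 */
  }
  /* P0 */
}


z declared in the same block as P1
z = 2


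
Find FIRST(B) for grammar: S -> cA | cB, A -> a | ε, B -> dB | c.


Per alternative of B: FIRST(dB) = {d}; FIRST(c) = {c}
FIRST(B) = {c, d}


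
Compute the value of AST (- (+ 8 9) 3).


Evaluate inner: (+ 8 9) = 17
Evaluate root: (- 17 3) = 14
Result: 14


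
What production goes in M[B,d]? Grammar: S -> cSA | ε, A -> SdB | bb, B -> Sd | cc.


For [B, d]: 'd' ∈ FIRST(Sd)
Entry: B -> Sd


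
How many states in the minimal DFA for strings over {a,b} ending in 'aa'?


Track the longest suffix of input matching a prefix of 'aa': 3 classes (prefixes of length 0..2)
Minimal DFA: 3 states


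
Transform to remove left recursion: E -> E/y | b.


Left-recursive alternatives: E/y; non-recursive: b
Introduce E': E -> bE', E' -> /yE' | ε


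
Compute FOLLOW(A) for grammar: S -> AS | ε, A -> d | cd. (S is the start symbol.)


$ ∈ FOLLOW(S). For each A -> αBβ: add FIRST(β)\{ε} to FOLLOW(B); if β nullable, add FOLLOW(A).
FOLLOW(A) = {$, c, d}


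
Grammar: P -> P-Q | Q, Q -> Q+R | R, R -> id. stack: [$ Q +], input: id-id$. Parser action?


no handle; shift 'id'
Action: shift


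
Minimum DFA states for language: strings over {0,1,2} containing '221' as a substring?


KMP-style automaton: 3 progress states + 1 absorbing accept = 4
Minimal DFA: 4 states


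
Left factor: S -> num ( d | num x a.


Common prefix: 'num'
Factored: S -> num S', S' -> ( d | x a


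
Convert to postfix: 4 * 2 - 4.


Left to right (same or higher precedence on left)
Postfix: 4 2 * 4 -


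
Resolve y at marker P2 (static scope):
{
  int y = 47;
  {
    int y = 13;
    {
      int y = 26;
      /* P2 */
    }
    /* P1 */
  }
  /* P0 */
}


y declared in the same block as P2
y = 26


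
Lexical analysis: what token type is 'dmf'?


Pattern: letter/underscore followed by alphanumerics, not a keyword
Type: IDENTIFIER


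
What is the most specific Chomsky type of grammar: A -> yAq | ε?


Single nonterminal LHS, but y^n q^n is not regular
Classification: Type 2 (Context-Free)


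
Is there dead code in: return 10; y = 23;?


statement follows a return and is unreachable
Dead: 'y = 23'


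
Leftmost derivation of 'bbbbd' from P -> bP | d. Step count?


Derivation: P => bP => bbP => bbbP => bbbbP => bbbbd
Steps: 5


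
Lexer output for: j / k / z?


Scan left to right, longest-match per lexeme
Tokens: ID(j), OP(/), ID(k), OP(/), ID(z)


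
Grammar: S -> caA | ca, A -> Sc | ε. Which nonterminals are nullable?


A nonterminal is nullable iff some alternative derives ε (directly, or every symbol in it is nullable)
Nullable: {A}


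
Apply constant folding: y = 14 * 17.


14 * 17 = 238 at compile time
Optimized: y = 238


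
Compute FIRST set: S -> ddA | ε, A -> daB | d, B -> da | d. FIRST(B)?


Per alternative of B: FIRST(da) = {d}; FIRST(d) = {d}
FIRST(B) = {d}


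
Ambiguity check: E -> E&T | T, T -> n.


precedence layered via separate nonterminal T: deterministic
Unambiguous


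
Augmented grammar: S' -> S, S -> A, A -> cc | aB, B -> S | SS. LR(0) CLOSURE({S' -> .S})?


Start: S' -> .S
For each item with dot before a nonterminal B, add B -> .γ for every B-production
Closure: [S' -> .S, S -> .A, A -> .cc, A -> .aB]


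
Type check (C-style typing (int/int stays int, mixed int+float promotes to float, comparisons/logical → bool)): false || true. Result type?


Operand types: bool || bool
Rule: logical operators take bool operands and yield bool
Result type: bool


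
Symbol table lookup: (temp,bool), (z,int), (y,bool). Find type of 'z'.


Lookup 'z' → type int


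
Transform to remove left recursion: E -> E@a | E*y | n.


Left-recursive alternatives: E@a, E*y; non-recursive: n
Introduce E': E -> nE', E' -> @aE' | *yE' | ε


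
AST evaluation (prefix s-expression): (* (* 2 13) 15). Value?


Evaluate inner: (* 2 13) = 26
Evaluate root: (* 26 15) = 390
Result: 390


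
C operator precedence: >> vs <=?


'>>' is shift (level 8); '<=' is relational (level 7)
Higher level binds tighter
'>>' has higher precedence than '<='


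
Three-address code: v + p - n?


Break into single-operator statements:
t1 = v + p
t2 = t1 - n


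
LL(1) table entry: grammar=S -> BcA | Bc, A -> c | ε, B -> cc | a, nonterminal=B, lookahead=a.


For [B, a]: 'a' ∈ FIRST(a)
Entry: B -> a


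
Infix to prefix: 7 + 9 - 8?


left-to-right (same/higher precedence on left): tree is (- (+ 7 9) 8)
Prefix: - + 7 9 8


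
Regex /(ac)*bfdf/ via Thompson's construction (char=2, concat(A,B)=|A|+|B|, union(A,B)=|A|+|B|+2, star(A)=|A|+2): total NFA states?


Syntax tree has 6 char leaf(s), 0 union(s), 1 star(s)
chars contribute 6×2 = 12; each union adds +2; each star adds +2
Total: 12 + 0 + 2 = 14 states


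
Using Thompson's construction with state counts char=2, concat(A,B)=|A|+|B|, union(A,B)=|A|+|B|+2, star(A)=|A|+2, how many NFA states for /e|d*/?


Syntax tree has 2 char leaf(s), 1 union(s), 1 star(s)
chars contribute 2×2 = 4; each union adds +2; each star adds +2
Total: 4 + 2 + 2 = 8 states


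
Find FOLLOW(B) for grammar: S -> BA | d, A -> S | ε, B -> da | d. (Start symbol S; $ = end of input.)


$ ∈ FOLLOW(S). For each A -> αBβ: add FIRST(β)\{ε} to FOLLOW(B); if β nullable, add FOLLOW(A).
FOLLOW(B) = {$, d}


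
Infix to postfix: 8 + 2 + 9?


Left to right (same or higher precedence on left)
Postfix: 8 2 + 9 +


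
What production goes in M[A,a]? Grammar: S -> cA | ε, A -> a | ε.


For [A, a]: 'a' ∈ FIRST(a)
Entry: A -> a


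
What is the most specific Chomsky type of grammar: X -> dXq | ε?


Single nonterminal LHS, but d^n q^n is not regular
Classification: Type 2 (Context-Free)


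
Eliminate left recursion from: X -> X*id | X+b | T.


Left-recursive alternatives: X*id, X+b; non-recursive: T
Introduce X': X -> TX', X' -> *idX' | +bX' | ε


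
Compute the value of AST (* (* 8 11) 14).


Evaluate inner: (* 8 11) = 88
Evaluate root: (* 88 14) = 1232
Result: 1232


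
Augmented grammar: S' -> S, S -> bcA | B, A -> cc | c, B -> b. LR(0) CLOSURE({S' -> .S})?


Start: S' -> .S
For each item with dot before a nonterminal B, add B -> .γ for every B-production
Closure: [S' -> .S, S -> .bcA, S -> .B, B -> .b]


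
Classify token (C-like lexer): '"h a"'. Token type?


Pattern: double-quoted sequence
Type: STRING_LITERAL


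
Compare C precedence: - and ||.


'-' is additive (level 9); '||' is logical OR (level 1)
Higher level binds tighter
'-' has higher precedence than '||'


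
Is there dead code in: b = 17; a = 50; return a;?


b is assigned but never read
Dead: 'b = 17'


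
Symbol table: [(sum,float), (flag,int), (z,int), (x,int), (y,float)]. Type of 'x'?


Lookup 'x' → type int


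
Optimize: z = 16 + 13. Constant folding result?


16 + 13 = 29 at compile time
Optimized: z = 29


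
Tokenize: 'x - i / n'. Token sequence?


Scan left to right, longest-match per lexeme
Tokens: ID(x), OP(-), ID(i), OP(/), ID(n)


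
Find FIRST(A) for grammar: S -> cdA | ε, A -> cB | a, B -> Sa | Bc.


Per alternative of A: FIRST(cB) = {c}; FIRST(a) = {a}
FIRST(A) = {a, c}


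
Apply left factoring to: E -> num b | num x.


Common prefix: 'num'
Factored: E -> num E', E' -> b | x


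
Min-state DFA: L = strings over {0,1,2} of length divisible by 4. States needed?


Track length mod 4: states 0..3, accept at 0
Minimal DFA: 4 states


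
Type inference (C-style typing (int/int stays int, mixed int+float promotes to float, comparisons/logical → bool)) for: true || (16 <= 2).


Operand types: bool || bool
Rule: logical operators take bool operands and yield bool
Result type: bool


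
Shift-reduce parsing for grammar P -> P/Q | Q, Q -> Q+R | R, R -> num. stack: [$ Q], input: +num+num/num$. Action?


shift '+' to continue Q -> Q+R
Action: shift


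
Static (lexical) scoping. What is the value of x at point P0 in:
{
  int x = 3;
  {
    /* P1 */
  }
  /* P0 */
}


x declared in the same block as P0
x = 3


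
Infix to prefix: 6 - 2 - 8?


left-to-right (same/higher precedence on left): tree is (- (- 6 2) 8)
Prefix: - - 6 2 8


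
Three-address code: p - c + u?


Break into single-operator statements:
t1 = p - c
t2 = t1 + u


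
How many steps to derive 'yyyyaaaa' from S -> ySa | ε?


Derivation: S => ySa => yySaa => yyySaaa => yyyySaaaa => yyyyaaaa
Steps: 5


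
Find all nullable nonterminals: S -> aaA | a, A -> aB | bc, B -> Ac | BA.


A nonterminal is nullable iff some alternative derives ε (directly, or every symbol in it is nullable)
Nullable: {}


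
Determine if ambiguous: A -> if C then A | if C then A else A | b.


dangling else: 'if C then if C then b else b' parses two ways
Ambiguous


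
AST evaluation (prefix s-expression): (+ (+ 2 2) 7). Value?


Evaluate inner: (+ 2 2) = 4
Evaluate root: (+ 4 7) = 11
Result: 11


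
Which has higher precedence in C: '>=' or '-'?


'-' is additive (level 9); '>=' is relational (level 7)
Higher level binds tighter
'-' has higher precedence than '>='


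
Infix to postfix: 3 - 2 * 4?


* has higher precedence, evaluate 2*4 first
Postfix: 3 2 4 * -


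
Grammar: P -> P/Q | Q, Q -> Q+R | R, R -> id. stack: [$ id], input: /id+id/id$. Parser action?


'id' on top is the handle for R -> id
Action: reduce (R -> id)


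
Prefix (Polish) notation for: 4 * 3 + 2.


left-to-right (same/higher precedence on left): tree is (+ (* 4 3) 2)
Prefix: + * 4 3 2


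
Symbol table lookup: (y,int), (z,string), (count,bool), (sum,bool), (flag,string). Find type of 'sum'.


Lookup 'sum' → type bool


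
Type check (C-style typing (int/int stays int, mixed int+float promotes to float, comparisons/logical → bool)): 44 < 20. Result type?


Operand types: int < int
Rule: comparison yields bool
Result type: bool


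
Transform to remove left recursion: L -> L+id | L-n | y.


Left-recursive alternatives: L+id, L-n; non-recursive: y
Introduce L': L -> yL', L' -> +idL' | -nL' | ε


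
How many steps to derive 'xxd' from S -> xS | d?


Derivation: S => xS => xxS => xxd
Steps: 3


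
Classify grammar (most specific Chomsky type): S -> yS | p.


Right-linear: every RHS is a terminal or a terminal followed by one nonterminal
Classification: Type 3 (Regular)


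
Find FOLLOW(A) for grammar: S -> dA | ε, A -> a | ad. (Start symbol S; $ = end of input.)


$ ∈ FOLLOW(S). For each A -> αBβ: add FIRST(β)\{ε} to FOLLOW(B); if β nullable, add FOLLOW(A).
FOLLOW(A) = {$}


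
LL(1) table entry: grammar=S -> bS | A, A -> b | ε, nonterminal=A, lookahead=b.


For [A, b]: 'b' ∈ FIRST(b)
Entry: A -> b


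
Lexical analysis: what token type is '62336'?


Pattern: digits only
Type: INTEGER_LITERAL


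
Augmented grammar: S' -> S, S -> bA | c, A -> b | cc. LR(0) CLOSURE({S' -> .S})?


Start: S' -> .S
For each item with dot before a nonterminal B, add B -> .γ for every B-production
Closure: [S' -> .S, S -> .bA, S -> .c]


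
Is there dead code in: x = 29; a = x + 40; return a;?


x is read by a's definition; a is returned
No dead code


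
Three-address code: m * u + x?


Break into single-operator statements:
t1 = m * u
t2 = t1 + x


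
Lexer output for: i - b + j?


Scan left to right, longest-match per lexeme
Tokens: ID(i), OP(-), ID(b), OP(+), ID(j)


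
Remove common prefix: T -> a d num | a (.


Common prefix: 'a'
Factored: T -> a T', T' -> d num | (


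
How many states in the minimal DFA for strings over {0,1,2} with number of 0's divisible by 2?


Track (count of 0) mod 2: states 0..1, accept at 0
Minimal DFA: 2 states


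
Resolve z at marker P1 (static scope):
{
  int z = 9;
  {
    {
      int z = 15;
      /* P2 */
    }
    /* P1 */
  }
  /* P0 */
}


P1's block does not declare z; resolves to the enclosing declaration at depth 0
z = 9


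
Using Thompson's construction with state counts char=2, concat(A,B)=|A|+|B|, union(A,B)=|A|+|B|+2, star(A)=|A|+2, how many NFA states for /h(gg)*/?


Syntax tree has 3 char leaf(s), 0 union(s), 1 star(s)
chars contribute 3×2 = 6; each union adds +2; each star adds +2
Total: 6 + 0 + 2 = 8 states


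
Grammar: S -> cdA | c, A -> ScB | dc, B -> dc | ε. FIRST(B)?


Per alternative of B: FIRST(dc) = {d}; FIRST(ε) = {ε}
FIRST(B) = {d, ε}


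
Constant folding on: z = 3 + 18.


3 + 18 = 21 at compile time
Optimized: z = 21


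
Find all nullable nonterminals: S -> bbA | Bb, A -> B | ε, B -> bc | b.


A nonterminal is nullable iff some alternative derives ε (directly, or every symbol in it is nullable)
Nullable: {A}


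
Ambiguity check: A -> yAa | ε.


balanced y^n…a^n: each string has a unique parse
Unambiguous


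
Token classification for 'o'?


Pattern: letter/underscore followed by alphanumerics, not a keyword
Type: IDENTIFIER


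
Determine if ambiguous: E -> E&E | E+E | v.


'v&v+v' has two parse trees (no precedence encoded between & and +)
Ambiguous


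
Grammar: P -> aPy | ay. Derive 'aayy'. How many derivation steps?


Derivation: P => aPy => aayy
Steps: 2


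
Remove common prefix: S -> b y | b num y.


Common prefix: 'b'
Factored: S -> b S', S' -> y | num y


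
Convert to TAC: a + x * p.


Break into single-operator statements:
t1 = x * p
t2 = a + t1


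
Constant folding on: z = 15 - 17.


15 - 17 = -2 at compile time
Optimized: z = -2


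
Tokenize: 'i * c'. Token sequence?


Scan left to right, longest-match per lexeme
Tokens: ID(i), OP(*), ID(c)


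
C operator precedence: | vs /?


'/' is multiplicative (level 10); '|' is bitwise OR (level 3)
Higher level binds tighter
'/' has higher precedence than '|'


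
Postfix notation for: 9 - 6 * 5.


* has higher precedence, evaluate 6*5 first
Postfix: 9 6 5 * -


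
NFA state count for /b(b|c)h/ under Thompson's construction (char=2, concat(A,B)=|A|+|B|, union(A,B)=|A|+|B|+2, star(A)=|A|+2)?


Syntax tree has 4 char leaf(s), 1 union(s), 0 star(s)
chars contribute 4×2 = 8; each union adds +2; each star adds +2
Total: 8 + 2 + 0 = 10 states


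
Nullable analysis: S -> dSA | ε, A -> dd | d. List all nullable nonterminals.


A nonterminal is nullable iff some alternative derives ε (directly, or every symbol in it is nullable)
Nullable: {S}


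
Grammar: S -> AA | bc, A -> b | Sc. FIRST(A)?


Per alternative of A: FIRST(b) = {b}; FIRST(Sc) = {b}
FIRST(A) = {b}


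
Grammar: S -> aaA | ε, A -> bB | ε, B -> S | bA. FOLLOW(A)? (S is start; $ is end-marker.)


$ ∈ FOLLOW(S). For each A -> αBβ: add FIRST(β)\{ε} to FOLLOW(B); if β nullable, add FOLLOW(A).
FOLLOW(A) = {$}


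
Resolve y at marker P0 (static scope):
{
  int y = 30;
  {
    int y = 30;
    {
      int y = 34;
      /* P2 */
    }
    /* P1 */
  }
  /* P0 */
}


y declared in the same block as P0
y = 30


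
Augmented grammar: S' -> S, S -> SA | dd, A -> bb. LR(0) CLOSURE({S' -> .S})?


Start: S' -> .S
For each item with dot before a nonterminal B, add B -> .γ for every B-production
Closure: [S' -> .S, S -> .SA, S -> .dd]


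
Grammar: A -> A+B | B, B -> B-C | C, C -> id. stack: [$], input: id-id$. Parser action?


no handle on stack; shift 'id'
Action: shift


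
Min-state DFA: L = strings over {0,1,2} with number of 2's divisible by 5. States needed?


Track (count of 2) mod 5: states 0..4, accept at 0
Minimal DFA: 5 states


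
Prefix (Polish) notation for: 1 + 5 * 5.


'*' binds tighter: tree is (+ 1 (* 5 5))
Prefix: + 1 * 5 5


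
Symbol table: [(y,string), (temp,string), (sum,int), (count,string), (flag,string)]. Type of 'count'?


Lookup 'count' → type string


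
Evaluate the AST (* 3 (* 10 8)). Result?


Evaluate inner: (* 10 8) = 80
Evaluate root: (* 3 80) = 240
Result: 240


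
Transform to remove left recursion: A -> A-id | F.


Left-recursive alternatives: A-id; non-recursive: F
Introduce A': A -> FA', A' -> -idA' | ε


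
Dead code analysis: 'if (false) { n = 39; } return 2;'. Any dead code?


condition is constant false, so the whole block is unreachable
Dead: 'if (false) { n = 39; }'


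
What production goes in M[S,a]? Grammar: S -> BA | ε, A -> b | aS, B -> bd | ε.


For [S, a]: 'a' ∈ FIRST(BA)
Entry: S -> BA


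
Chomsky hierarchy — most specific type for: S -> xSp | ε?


Single nonterminal LHS, but x^n p^n is not regular
Classification: Type 2 (Context-Free)


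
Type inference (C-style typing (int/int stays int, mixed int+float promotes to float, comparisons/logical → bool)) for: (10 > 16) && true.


Operand types: bool && bool
Rule: logical operators take bool operands and yield bool
Result type: bool


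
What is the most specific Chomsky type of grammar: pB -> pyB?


LHS has context (more than one symbol) and |LHS| ≤ |RHS|
Classification: Type 1 (Context-Sensitive)


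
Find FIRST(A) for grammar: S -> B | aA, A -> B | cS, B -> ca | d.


Per alternative of A: FIRST(B) = {c, d}; FIRST(cS) = {c}
FIRST(A) = {c, d}


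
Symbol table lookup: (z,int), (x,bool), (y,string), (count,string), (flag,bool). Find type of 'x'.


Lookup 'x' → type bool


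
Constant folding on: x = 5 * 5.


5 * 5 = 25 at compile time
Optimized: x = 25


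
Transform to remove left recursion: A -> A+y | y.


Left-recursive alternatives: A+y; non-recursive: y
Introduce A': A -> yA', A' -> +yA' | ε


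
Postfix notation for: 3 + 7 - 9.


Left to right (same or higher precedence on left)
Postfix: 3 7 + 9 -


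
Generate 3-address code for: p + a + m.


Break into single-operator statements:
t1 = p + a
t2 = t1 + m


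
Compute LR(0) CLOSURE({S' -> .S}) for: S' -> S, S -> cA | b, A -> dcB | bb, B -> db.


Start: S' -> .S
For each item with dot before a nonterminal B, add B -> .γ for every B-production
Closure: [S' -> .S, S -> .cA, S -> .b]


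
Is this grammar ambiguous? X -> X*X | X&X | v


'v*v&v' has two parse trees (no precedence encoded between * and &)
Ambiguous


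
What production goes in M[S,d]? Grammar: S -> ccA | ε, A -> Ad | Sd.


For [S, d]: ε is nullable and 'd' ∈ FOLLOW(S)
Entry: S -> ε


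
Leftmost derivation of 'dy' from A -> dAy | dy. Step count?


Derivation: A => dy
Steps: 1


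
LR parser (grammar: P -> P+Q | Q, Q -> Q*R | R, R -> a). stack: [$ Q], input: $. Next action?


lookahead ∉ {*} so Q won't extend; reduce P -> Q
Action: reduce (P -> Q)


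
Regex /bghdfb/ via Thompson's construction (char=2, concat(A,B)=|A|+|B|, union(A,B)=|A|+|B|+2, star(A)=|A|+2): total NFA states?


Syntax tree has 6 char leaf(s), 0 union(s), 0 star(s)
chars contribute 6×2 = 12; each union adds +2; each star adds +2
Total: 12 + 0 + 0 = 12 states


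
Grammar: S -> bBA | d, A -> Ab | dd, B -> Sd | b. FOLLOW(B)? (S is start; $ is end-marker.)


$ ∈ FOLLOW(S). For each A -> αBβ: add FIRST(β)\{ε} to FOLLOW(B); if β nullable, add FOLLOW(A).
FOLLOW(B) = {d}


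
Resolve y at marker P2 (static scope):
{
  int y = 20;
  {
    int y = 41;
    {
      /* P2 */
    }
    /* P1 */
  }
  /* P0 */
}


P2's block does not declare y; resolves to the enclosing declaration at depth 1
y = 41


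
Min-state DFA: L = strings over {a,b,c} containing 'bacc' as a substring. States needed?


KMP-style automaton: 4 progress states + 1 absorbing accept = 5
Minimal DFA: 5 states


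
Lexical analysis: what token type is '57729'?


Pattern: digits only
Type: INTEGER_LITERAL


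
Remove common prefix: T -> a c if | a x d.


Common prefix: 'a'
Factored: T -> a T', T' -> c if | x d


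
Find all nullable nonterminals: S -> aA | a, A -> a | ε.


A nonterminal is nullable iff some alternative derives ε (directly, or every symbol in it is nullable)
Nullable: {A}


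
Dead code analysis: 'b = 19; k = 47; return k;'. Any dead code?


b is assigned but never read
Dead: 'b = 19'


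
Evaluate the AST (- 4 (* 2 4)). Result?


Evaluate inner: (* 2 4) = 8
Evaluate root: (- 4 8) = -4
Result: -4


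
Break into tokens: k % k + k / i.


Scan left to right, longest-match per lexeme
Tokens: ID(k), OP(%), ID(k), OP(+), ID(k), OP(/), ID(i)


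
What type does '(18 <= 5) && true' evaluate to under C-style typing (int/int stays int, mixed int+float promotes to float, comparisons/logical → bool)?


Operand types: bool && bool
Rule: logical operators take bool operands and yield bool
Result type: bool


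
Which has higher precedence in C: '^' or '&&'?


'^' is bitwise XOR (level 4); '&&' is logical AND (level 2)
Higher level binds tighter
'^' has higher precedence than '&&'


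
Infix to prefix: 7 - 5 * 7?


'*' binds tighter: tree is (- 7 (* 5 7))
Prefix: - 7 * 5 7


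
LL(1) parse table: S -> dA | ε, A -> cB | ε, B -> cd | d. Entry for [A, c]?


For [A, c]: 'c' ∈ FIRST(cB)
Entry: A -> cB


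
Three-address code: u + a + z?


Break into single-operator statements:
t1 = u + a
t2 = t1 + z


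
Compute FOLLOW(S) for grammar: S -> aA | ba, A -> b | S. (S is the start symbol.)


$ ∈ FOLLOW(S). For each A -> αBβ: add FIRST(β)\{ε} to FOLLOW(B); if β nullable, add FOLLOW(A).
FOLLOW(S) = {$}


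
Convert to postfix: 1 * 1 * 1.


Left to right (same or higher precedence on left)
Postfix: 1 1 * 1 *


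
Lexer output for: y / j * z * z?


Scan left to right, longest-match per lexeme
Tokens: ID(y), OP(/), ID(j), OP(*), ID(z), OP(*), ID(z)


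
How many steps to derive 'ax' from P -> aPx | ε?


Derivation: P => aPx => ax
Steps: 2


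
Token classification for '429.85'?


Pattern: digits with a decimal point
Type: FLOAT_LITERAL


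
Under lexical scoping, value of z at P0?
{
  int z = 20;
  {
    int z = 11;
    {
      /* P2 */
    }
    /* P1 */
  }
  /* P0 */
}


z declared in the same block as P0
z = 20


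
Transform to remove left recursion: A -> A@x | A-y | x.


Left-recursive alternatives: A@x, A-y; non-recursive: x
Introduce A': A -> xA', A' -> @xA' | -yA' | ε


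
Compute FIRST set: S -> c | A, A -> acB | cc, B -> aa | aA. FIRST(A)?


Per alternative of A: FIRST(acB) = {a}; FIRST(cc) = {c}
FIRST(A) = {a, c}


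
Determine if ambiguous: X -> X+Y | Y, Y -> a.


precedence layered via separate nonterminal Y: deterministic
Unambiguous


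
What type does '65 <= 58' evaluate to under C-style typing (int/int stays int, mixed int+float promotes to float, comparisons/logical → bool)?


Operand types: int <= int
Rule: comparison yields bool
Result type: bool


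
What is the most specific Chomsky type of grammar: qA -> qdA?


LHS has context (more than one symbol) and |LHS| ≤ |RHS|
Classification: Type 1 (Context-Sensitive)


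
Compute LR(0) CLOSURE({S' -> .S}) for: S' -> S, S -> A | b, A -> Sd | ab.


Start: S' -> .S
For each item with dot before a nonterminal B, add B -> .γ for every B-production
Closure: [S' -> .S, S -> .A, S -> .b, A -> .Sd, A -> .ab]


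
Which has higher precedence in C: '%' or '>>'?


'%' is multiplicative (level 10); '>>' is shift (level 8)
Higher level binds tighter
'%' has higher precedence than '>>'


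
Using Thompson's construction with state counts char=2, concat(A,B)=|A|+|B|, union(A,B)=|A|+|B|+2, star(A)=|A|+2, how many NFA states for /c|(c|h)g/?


Syntax tree has 4 char leaf(s), 2 union(s), 0 star(s)
chars contribute 4×2 = 8; each union adds +2; each star adds +2
Total: 8 + 4 + 0 = 12 states


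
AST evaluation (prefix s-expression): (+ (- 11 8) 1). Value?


Evaluate inner: (- 11 8) = 3
Evaluate root: (+ 3 1) = 4
Result: 4


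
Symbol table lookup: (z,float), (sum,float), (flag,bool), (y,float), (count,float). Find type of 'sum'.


Lookup 'sum' → type float


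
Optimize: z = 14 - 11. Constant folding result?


14 - 11 = 3 at compile time
Optimized: z = 3


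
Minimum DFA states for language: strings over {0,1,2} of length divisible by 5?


Track length mod 5: states 0..4, accept at 0
Minimal DFA: 5 states


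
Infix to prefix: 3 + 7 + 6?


left-to-right (same/higher precedence on left): tree is (+ (+ 3 7) 6)
Prefix: + + 3 7 6


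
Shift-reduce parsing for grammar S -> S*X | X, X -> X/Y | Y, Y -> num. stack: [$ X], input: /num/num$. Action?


shift '/' to continue X -> X/Y
Action: shift


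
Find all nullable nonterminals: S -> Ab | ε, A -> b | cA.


A nonterminal is nullable iff some alternative derives ε (directly, or every symbol in it is nullable)
Nullable: {S}


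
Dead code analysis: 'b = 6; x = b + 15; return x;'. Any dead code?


b is read by x's definition; x is returned
No dead code


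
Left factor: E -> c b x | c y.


Common prefix: 'c'
Factored: E -> c E', E' -> b x | y


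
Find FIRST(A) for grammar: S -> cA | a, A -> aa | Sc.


Per alternative of A: FIRST(aa) = {a}; FIRST(Sc) = {a, c}
FIRST(A) = {a, c}


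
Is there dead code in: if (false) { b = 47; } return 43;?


condition is constant false, so the whole block is unreachable
Dead: 'if (false) { b = 47; }'


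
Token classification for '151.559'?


Pattern: digits with a decimal point
Type: FLOAT_LITERAL


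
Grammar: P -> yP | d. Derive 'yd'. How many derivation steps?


Derivation: P => yP => yd
Steps: 2


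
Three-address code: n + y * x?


Break into single-operator statements:
t1 = y * x
t2 = n + t1


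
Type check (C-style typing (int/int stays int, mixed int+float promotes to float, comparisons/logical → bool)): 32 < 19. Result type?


Operand types: int < int
Rule: comparison yields bool
Result type: bool


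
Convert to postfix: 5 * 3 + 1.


Left to right (same or higher precedence on left)
Postfix: 5 3 * 1 +


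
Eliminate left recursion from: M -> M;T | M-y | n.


Left-recursive alternatives: M;T, M-y; non-recursive: n
Introduce M': M -> nM', M' -> ;TM' | -yM' | ε


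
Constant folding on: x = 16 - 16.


16 - 16 = 0 at compile time
Optimized: x = 0


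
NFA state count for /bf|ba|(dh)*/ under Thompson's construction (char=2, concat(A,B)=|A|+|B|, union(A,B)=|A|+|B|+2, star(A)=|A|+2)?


Syntax tree has 6 char leaf(s), 2 union(s), 1 star(s)
chars contribute 6×2 = 12; each union adds +2; each star adds +2
Total: 12 + 4 + 2 = 18 states


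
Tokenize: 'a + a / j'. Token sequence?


Scan left to right, longest-match per lexeme
Tokens: ID(a), OP(+), ID(a), OP(/), ID(j)


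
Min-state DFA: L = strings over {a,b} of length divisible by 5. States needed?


Track length mod 5: states 0..4, accept at 0
Minimal DFA: 5 states


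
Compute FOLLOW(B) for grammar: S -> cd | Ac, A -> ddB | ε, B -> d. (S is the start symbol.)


$ ∈ FOLLOW(S). For each A -> αBβ: add FIRST(β)\{ε} to FOLLOW(B); if β nullable, add FOLLOW(A).
FOLLOW(B) = {c}


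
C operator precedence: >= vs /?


'/' is multiplicative (level 10); '>=' is relational (level 7)
Higher level binds tighter
'/' has higher precedence than '>='


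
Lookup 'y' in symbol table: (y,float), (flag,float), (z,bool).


Lookup 'y' → type float


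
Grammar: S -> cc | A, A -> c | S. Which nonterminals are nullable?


A nonterminal is nullable iff some alternative derives ε (directly, or every symbol in it is nullable)
Nullable: {}


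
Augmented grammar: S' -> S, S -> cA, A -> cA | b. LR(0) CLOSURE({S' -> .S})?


Start: S' -> .S
For each item with dot before a nonterminal B, add B -> .γ for every B-production
Closure: [S' -> .S, S -> .cA]


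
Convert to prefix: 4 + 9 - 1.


left-to-right (same/higher precedence on left): tree is (- (+ 4 9) 1)
Prefix: - + 4 9 1


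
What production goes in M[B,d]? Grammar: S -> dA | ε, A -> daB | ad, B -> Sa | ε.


For [B, d]: 'd' ∈ FIRST(Sa)
Entry: B -> Sa


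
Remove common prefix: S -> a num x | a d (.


Common prefix: 'a'
Factored: S -> a S', S' -> num x | d (


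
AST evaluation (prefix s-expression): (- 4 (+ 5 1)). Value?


Evaluate inner: (+ 5 1) = 6
Evaluate root: (- 4 6) = -2
Result: -2


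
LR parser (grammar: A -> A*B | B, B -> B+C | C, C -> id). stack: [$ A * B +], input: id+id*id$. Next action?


no handle; shift 'id'
Action: shift


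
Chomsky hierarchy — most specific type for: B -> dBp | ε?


Single nonterminal LHS, but d^n p^n is not regular
Classification: Type 2 (Context-Free)


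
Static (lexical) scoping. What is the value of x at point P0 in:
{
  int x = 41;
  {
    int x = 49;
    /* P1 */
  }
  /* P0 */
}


x declared in the same block as P0
x = 41


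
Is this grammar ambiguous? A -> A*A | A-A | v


'v*v-v' has two parse trees (no precedence encoded between * and -)
Ambiguous


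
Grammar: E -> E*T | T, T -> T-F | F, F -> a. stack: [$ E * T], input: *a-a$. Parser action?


handle 'E*T' on top; lookahead ∈ FOLLOW(E) = {*, $}
Action: reduce (E -> E*T)


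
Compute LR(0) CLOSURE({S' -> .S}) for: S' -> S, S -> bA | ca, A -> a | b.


Start: S' -> .S
For each item with dot before a nonterminal B, add B -> .γ for every B-production
Closure: [S' -> .S, S -> .bA, S -> .ca]


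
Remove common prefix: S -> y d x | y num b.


Common prefix: 'y'
Factored: S -> y S', S' -> d x | num b


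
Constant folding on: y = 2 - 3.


2 - 3 = -1 at compile time
Optimized: y = -1


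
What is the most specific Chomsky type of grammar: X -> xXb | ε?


Single nonterminal LHS, but x^n b^n is not regular
Classification: Type 2 (Context-Free)


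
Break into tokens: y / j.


Scan left to right, longest-match per lexeme
Tokens: ID(y), OP(/), ID(j)


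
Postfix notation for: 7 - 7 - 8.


Left to right (same or higher precedence on left)
Postfix: 7 7 - 8 -


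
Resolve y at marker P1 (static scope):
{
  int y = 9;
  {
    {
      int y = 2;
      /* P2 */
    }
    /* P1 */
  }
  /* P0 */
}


P1's block does not declare y; resolves to the enclosing declaration at depth 0
y = 9


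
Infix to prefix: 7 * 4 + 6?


left-to-right (same/higher precedence on left): tree is (+ (* 7 4) 6)
Prefix: + * 7 4 6


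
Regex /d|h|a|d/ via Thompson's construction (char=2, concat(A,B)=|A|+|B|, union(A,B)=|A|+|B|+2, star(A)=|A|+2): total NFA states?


Syntax tree has 4 char leaf(s), 3 union(s), 0 star(s)
chars contribute 4×2 = 8; each union adds +2; each star adds +2
Total: 8 + 6 + 0 = 14 states


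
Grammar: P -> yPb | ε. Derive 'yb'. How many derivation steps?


Derivation: P => yPb => yb
Steps: 2


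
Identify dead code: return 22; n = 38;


statement follows a return and is unreachable
Dead: 'n = 38'


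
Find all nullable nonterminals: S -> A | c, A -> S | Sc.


A nonterminal is nullable iff some alternative derives ε (directly, or every symbol in it is nullable)
Nullable: {}


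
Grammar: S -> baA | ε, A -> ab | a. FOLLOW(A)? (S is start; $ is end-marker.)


$ ∈ FOLLOW(S). For each A -> αBβ: add FIRST(β)\{ε} to FOLLOW(B); if β nullable, add FOLLOW(A).
FOLLOW(A) = {$}


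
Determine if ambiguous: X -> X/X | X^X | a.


'a/a^a' has two parse trees (no precedence encoded between / and ^)
Ambiguous


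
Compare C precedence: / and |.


'/' is multiplicative (level 10); '|' is bitwise OR (level 3)
Higher level binds tighter
'/' has higher precedence than '|'


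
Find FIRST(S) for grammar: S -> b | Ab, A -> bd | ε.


Per alternative of S: FIRST(b) = {b}; FIRST(Ab) = {b}
FIRST(S) = {b}


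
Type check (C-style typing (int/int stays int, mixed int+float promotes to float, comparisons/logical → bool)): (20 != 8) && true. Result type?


Operand types: bool && bool
Rule: logical operators take bool operands and yield bool
Result type: bool


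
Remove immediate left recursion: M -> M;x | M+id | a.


Left-recursive alternatives: M;x, M+id; non-recursive: a
Introduce M': M -> aM', M' -> ;xM' | +idM' | ε


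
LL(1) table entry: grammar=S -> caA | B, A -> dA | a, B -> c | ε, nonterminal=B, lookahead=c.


For [B, c]: 'c' ∈ FIRST(c)
Entry: B -> c


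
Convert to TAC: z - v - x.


Break into single-operator statements:
t1 = z - v
t2 = t1 - x


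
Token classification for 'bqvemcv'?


Pattern: letter/underscore followed by alphanumerics, not a keyword
Type: IDENTIFIER


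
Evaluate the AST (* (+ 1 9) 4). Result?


Evaluate inner: (+ 1 9) = 10
Evaluate root: (* 10 4) = 40
Result: 40


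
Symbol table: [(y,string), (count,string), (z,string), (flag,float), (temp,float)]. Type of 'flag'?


Lookup 'flag' → type float


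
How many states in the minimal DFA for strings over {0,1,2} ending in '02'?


Track the longest suffix of input matching a prefix of '02': 3 classes (prefixes of length 0..2)
Minimal DFA: 3 states


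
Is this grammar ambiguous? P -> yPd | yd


balanced y^n…d^n: each string has a unique parse
Unambiguous


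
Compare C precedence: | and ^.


'^' is bitwise XOR (level 4); '|' is bitwise OR (level 3)
Higher level binds tighter
'^' has higher precedence than '|'


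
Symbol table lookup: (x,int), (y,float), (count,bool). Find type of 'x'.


Lookup 'x' → type int


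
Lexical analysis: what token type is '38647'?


Pattern: digits only
Type: INTEGER_LITERAL


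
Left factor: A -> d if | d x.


Common prefix: 'd'
Factored: A -> d A', A' -> if | x


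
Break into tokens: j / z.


Scan left to right, longest-match per lexeme
Tokens: ID(j), OP(/), ID(z)


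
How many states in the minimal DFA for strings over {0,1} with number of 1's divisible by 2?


Track (count of 1) mod 2: states 0..1, accept at 0
Minimal DFA: 2 states


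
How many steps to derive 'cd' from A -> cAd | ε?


Derivation: A => cAd => cd
Steps: 2


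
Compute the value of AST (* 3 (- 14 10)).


Evaluate inner: (- 14 10) = 4
Evaluate root: (* 3 4) = 12
Result: 12


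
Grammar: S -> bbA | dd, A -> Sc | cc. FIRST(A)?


Per alternative of A: FIRST(Sc) = {b, d}; FIRST(cc) = {c}
FIRST(A) = {b, c, d}


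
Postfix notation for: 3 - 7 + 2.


Left to right (same or higher precedence on left)
Postfix: 3 7 - 2 +


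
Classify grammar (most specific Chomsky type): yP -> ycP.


LHS has context (more than one symbol) and |LHS| ≤ |RHS|
Classification: Type 1 (Context-Sensitive)


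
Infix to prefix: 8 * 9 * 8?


left-to-right (same/higher precedence on left): tree is (* (* 8 9) 8)
Prefix: * * 8 9 8


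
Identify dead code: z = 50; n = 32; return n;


z is assigned but never read
Dead: 'z = 50'


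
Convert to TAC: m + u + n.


Break into single-operator statements:
t1 = m + u
t2 = t1 + n


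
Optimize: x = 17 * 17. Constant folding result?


17 * 17 = 289 at compile time
Optimized: x = 289


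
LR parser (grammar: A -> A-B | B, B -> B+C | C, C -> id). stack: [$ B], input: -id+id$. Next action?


lookahead ∉ {+} so B won't extend; reduce A -> B
Action: reduce (A -> B)


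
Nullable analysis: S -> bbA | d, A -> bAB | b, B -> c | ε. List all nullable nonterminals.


A nonterminal is nullable iff some alternative derives ε (directly, or every symbol in it is nullable)
Nullable: {B}


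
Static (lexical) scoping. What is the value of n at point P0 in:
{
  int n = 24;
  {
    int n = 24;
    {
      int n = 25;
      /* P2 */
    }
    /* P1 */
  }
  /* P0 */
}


n declared in the same block as P0
n = 24


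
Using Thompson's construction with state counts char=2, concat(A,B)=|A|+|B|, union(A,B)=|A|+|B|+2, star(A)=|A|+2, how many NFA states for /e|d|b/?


Syntax tree has 3 char leaf(s), 2 union(s), 0 star(s)
chars contribute 3×2 = 6; each union adds +2; each star adds +2
Total: 6 + 4 + 0 = 10 states


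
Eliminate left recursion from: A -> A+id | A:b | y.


Left-recursive alternatives: A+id, A:b; non-recursive: y
Introduce A': A -> yA', A' -> +idA' | :bA' | ε


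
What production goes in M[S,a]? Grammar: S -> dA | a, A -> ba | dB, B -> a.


For [S, a]: 'a' ∈ FIRST(a)
Entry: S -> a
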